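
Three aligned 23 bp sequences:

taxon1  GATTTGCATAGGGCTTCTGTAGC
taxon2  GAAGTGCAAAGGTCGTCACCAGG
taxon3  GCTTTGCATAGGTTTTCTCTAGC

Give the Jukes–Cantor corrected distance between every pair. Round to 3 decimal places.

d(taxon1,taxon2) = 0.553, d(taxon1,taxon3) = 0.198, d(taxon2,taxon3) = 0.553

taxon1–taxon2: 9/23 sites differ → p ≈ 0.391304, d = −0.75 ln(1 − 0.521739) = 0.553199 ≈ 0.553.
taxon1–taxon3: 4/23 sites differ → p ≈ 0.173913, d = −0.75 ln(1 − 0.231884) = 0.197861 ≈ 0.198.
taxon2–taxon3: 9/23 sites differ → p ≈ 0.391304, d = −0.75 ln(1 − 0.521739) = 0.553199 ≈ 0.553.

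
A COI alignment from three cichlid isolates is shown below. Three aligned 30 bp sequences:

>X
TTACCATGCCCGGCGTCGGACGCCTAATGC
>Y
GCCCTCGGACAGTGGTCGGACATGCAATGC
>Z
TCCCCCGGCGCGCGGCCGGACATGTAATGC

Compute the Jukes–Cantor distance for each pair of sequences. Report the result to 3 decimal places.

d(X,Y) = 0.730, d(X,Z) = 0.503, d(Y,Z) = 0.330

X–Y: 14/30 sites differ → p ≈ 0.466667, d = −0.75 ln(1 − 0.622223) = 0.730088 ≈ 0.730.
X–Z: 11/30 sites differ → p ≈ 0.366667, d = −0.75 ln(1 − 0.488889) = 0.503376 ≈ 0.503.
Y–Z: 8/30 sites differ → p ≈ 0.266667, d = −0.75 ln(1 − 0.355556) = 0.329526 ≈ 0.330.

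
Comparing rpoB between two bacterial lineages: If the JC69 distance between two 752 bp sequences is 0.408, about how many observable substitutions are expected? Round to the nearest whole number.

Invert JC69: p = (3/4)(1 − e^(−4d/3)) = 0.75 × (1 − e^(-0.544)) = 0.75 × (1 − 0.580422) = 0.314684.
Expected differing sites = pL ≈ 0.314684 × 752 = 236.642368 ≈ 237.

237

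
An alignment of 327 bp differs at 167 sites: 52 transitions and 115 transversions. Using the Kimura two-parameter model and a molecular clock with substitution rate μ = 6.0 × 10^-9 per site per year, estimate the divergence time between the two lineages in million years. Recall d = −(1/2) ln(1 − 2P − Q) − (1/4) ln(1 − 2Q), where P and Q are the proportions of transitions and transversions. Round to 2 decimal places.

71.48

P = 52/327 ≈ 0.159021 and Q = 115/327 ≈ 0.351682.
Under the Kimura two-parameter model, d = −½ ln(1 − 2P − Q) − ¼ ln(1 − 2Q).
1 − 2P − Q = 0.330276, giving −½ ln(0.330276) = 0.553913.
1 − 2Q = 0.296636, giving −¼ ln(0.296636) = 0.303812.
d = 0.553913 + 0.303812 = 0.857725.
Under a molecular clock d = 2μt, so t = d/(2μ) = 0.857725 / (2 × 6.0 × 10^-9) = 71.48 million years.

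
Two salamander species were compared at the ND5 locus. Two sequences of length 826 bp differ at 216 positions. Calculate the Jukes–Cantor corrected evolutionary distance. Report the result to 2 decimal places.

0.32

p = 216/826 ≈ 0.261501.
d = −(3/4) ln(1 − 4p/3) = −0.75 ln(1 − 0.348668) = −0.75 ln(0.651332)
  = −0.75 × (-0.428736) = 0.321552 substitutions/site.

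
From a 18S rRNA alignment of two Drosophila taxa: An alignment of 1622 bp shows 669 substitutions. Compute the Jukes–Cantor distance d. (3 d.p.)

p = 669/1622 ≈ 0.412454.
d = −(3/4) ln(1 − 4p/3) = −0.75 ln(1 − 0.549939) = −0.75 ln(0.450061)
  = −0.75 × (-0.798372) = 0.598779 substitutions/site.

0.599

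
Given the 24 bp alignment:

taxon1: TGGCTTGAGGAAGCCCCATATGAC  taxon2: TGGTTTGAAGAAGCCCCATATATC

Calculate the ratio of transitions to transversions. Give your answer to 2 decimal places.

Transitions are A↔G and C↔T; transversions are all other mismatches.
Transitions: 3. Transversions: 1.
R = 3/1 = 3.00.

3.00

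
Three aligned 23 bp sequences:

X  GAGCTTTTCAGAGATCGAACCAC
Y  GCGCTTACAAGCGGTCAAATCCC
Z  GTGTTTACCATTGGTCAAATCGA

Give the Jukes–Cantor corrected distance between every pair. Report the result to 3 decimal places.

X–Y: 9/23 sites differ → p ≈ 0.391304, d = −0.75 ln(1 − 0.521739) = 0.553199 ≈ 0.553.
X–Z: 11/23 sites differ → p ≈ 0.478261, d = −0.75 ln(1 − 0.637681) = 0.761423 ≈ 0.761.
Y–Z: 7/23 sites differ → p ≈ 0.304348, d = −0.75 ln(1 − 0.405797) = 0.390401 ≈ 0.390.

d(X,Y) = 0.553, d(X,Z) = 0.761, d(Y,Z) = 0.390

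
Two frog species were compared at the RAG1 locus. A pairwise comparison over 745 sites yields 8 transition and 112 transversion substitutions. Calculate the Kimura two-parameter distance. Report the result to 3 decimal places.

0.184

P = 8/745 ≈ 0.010738 and Q = 112/745 ≈ 0.150336.
Under the Kimura two-parameter model, d = −½ ln(1 − 2P − Q) − ¼ ln(1 − 2Q).
1 − 2P − Q = 0.828188, giving −½ ln(0.828188) = 0.094258.
1 − 2Q = 0.699328, giving −¼ ln(0.699328) = 0.089409.
d = 0.094258 + 0.089409 = 0.183667.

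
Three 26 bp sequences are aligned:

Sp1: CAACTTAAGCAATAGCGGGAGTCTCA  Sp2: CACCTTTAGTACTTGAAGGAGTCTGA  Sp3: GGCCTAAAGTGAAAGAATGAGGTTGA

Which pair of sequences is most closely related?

Sp1–Sp2: 8/26 differ, p = 0.308, d = 0.396.
Sp1–Sp3: 13/26 differ, p = 0.500, d = 0.824.
Sp2–Sp3: 11/26 differ, p = 0.423, d = 0.623.
The smallest distance is between Sp1 and Sp2.

Sp1 and Sp2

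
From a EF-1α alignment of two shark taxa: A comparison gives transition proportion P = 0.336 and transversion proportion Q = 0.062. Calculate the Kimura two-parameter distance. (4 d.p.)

0.6952

Under the Kimura two-parameter model, d = −½ ln(1 − 2P − Q) − ¼ ln(1 − 2Q).
1 − 2P − Q = 0.266, giving −½ ln(0.266) = 0.662129.
1 − 2Q = 0.876, giving −¼ ln(0.876) = 0.033097.
d = 0.662129 + 0.033097 = 0.695226.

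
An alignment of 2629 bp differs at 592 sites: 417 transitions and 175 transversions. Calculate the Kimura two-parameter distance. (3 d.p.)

P = 417/2629 ≈ 0.158615 and Q = 175/2629 ≈ 0.066565.
Under the Kimura two-parameter model, d = −½ ln(1 − 2P − Q) − ¼ ln(1 − 2Q).
1 − 2P − Q = 0.616205, giving −½ ln(0.616205) = 0.242088.
1 − 2Q = 0.86687, giving −¼ ln(0.86687) = 0.035717.
d = 0.242088 + 0.035717 = 0.277805.

0.278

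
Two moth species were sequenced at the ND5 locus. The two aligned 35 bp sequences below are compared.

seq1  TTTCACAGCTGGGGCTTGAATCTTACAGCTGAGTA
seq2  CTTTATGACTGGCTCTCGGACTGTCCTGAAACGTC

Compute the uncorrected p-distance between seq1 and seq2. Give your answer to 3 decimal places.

The sequences differ at 19 of 35 positions.
p = 19/35 = 0.542857… ≈ 0.543 (to 3 d.p.).

0.543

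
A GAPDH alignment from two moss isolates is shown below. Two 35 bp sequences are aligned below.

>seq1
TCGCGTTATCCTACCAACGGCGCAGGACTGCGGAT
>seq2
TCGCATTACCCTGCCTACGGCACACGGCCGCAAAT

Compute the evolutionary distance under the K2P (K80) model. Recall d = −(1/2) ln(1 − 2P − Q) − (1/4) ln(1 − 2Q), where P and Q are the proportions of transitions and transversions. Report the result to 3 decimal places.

Of 35 sites, 8 differences are transitions and 2 are transversions, so P = 8/35 ≈ 0.228571 and Q = 2/35 ≈ 0.057143.
Under the Kimura two-parameter model, d = −½ ln(1 − 2P − Q) − ¼ ln(1 − 2Q).
1 − 2P − Q = 0.485715, giving −½ ln(0.485715) = 0.361067.
1 − 2Q = 0.885714, giving −¼ ln(0.885714) = 0.030340.
d = 0.361067 + 0.030340 = 0.391407.

0.391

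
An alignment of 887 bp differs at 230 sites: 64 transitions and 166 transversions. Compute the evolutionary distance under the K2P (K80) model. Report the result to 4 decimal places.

P = 64/887 ≈ 0.072153 and Q = 166/887 ≈ 0.187148.
Under the Kimura two-parameter model, d = −½ ln(1 − 2P − Q) − ¼ ln(1 − 2Q).
1 − 2P − Q = 0.668546, giving −½ ln(0.668546) = 0.201325.
1 − 2Q = 0.625704, giving −¼ ln(0.625704) = 0.117219.
d = 0.201325 + 0.117219 = 0.318544.

0.3185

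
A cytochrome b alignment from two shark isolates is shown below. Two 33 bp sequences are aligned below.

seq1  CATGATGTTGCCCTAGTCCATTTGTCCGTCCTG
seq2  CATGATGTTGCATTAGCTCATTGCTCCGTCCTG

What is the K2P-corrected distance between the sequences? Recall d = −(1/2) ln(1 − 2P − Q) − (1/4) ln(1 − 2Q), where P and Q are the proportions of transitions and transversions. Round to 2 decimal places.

Of 33 sites, 3 differences are transitions and 3 are transversions, so P = 3/33 ≈ 0.090909 and Q = 3/33 ≈ 0.090909.
Under the Kimura two-parameter model, d = −½ ln(1 − 2P − Q) − ¼ ln(1 − 2Q).
1 − 2P − Q = 0.727273, giving −½ ln(0.727273) = 0.159227.
1 − 2Q = 0.818182, giving −¼ ln(0.818182) = 0.050168.
d = 0.159227 + 0.050168 = 0.209395.

0.21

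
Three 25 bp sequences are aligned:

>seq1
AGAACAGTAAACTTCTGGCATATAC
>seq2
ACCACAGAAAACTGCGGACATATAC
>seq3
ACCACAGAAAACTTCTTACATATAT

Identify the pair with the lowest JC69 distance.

seq1–seq2: 6/25 differ, p = 0.240, d = 0.289.
seq1–seq3: 6/25 differ, p = 0.240, d = 0.289.
seq2–seq3: 4/25 differ, p = 0.160, d = 0.180.
The smallest distance is between seq2 and seq3.

seq2 and seq3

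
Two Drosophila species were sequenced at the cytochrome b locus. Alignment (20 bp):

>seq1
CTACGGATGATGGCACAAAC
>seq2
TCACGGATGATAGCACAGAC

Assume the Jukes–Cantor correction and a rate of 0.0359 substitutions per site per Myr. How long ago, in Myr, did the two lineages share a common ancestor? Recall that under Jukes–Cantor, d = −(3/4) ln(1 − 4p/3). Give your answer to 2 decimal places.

The sequences differ at 4 of 20 sites (1, 2, 12, 18), so p = 4/20 = 0.2.
d = −(3/4) ln(1 − 4p/3) = −0.75 ln(1 − 0.266667) = −0.75 ln(0.733333)
  = −0.75 × (-0.310155) = 0.232616 substitutions/site.
Under a molecular clock d = 2μt, so t = d/(2μ) = 0.232616 / (2 × 0.0359) = 3.24 Myr.

3.24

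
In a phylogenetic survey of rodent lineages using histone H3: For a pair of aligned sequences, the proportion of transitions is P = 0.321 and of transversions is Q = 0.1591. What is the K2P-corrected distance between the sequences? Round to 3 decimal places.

Under the Kimura two-parameter model, d = −½ ln(1 − 2P − Q) − ¼ ln(1 − 2Q).
1 − 2P − Q = 0.1989, giving −½ ln(0.1989) = 0.807477.
1 − 2Q = 0.6818, giving −¼ ln(0.6818) = 0.095755.
d = 0.807477 + 0.095755 = 0.903232.

0.903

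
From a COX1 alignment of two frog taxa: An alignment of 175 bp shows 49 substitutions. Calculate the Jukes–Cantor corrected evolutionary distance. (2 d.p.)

p = 49/175 = 0.28.
d = −(3/4) ln(1 − 4p/3) = −0.75 ln(1 − 0.373333) = −0.75 ln(0.626667)
  = −0.75 × (-0.467340) = 0.350505 substitutions/site.

0.35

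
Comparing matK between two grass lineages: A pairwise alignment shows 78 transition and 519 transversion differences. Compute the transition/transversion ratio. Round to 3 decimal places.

R = 78/519 = 0.150289… ≈ 0.150 (to 3 d.p.).

0.150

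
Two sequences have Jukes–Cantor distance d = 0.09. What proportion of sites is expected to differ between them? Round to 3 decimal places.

0.085

p = (3/4)(1 − e^(−4d/3)) = 0.75 × (1 − e^(-0.12)) = 0.75 × (1 − 0.886920) = 0.084810.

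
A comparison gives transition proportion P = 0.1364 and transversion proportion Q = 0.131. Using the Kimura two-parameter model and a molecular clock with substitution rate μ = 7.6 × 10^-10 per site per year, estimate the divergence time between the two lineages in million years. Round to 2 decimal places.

Under the Kimura two-parameter model, d = −½ ln(1 − 2P − Q) − ¼ ln(1 − 2Q).
1 − 2P − Q = 0.5962, giving −½ ln(0.5962) = 0.258590.
1 − 2Q = 0.738, giving −¼ ln(0.738) = 0.075953.
d = 0.258590 + 0.075953 = 0.334543.
Under a molecular clock d = 2μt, so t = d/(2μ) = 0.334543 / (2 × 7.6 × 10^-10) = 220.09 million years.

220.09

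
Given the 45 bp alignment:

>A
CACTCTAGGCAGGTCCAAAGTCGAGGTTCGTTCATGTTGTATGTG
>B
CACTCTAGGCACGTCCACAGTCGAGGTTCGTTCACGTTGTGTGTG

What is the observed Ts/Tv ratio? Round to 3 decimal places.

Transitions are A↔G and C↔T; transversions are all other mismatches.
Transitions: 2. Transversions: 2.
R = 2/2 = 1.000.

1.000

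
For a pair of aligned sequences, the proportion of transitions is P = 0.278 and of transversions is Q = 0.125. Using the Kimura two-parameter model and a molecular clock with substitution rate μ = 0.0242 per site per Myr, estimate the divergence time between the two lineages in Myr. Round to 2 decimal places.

Under the Kimura two-parameter model, d = −½ ln(1 − 2P − Q) − ¼ ln(1 − 2Q).
1 − 2P − Q = 0.319, giving −½ ln(0.319) = 0.571282.
1 − 2Q = 0.75, giving −¼ ln(0.75) = 0.071921.
d = 0.571282 + 0.071921 = 0.643203.
Under a molecular clock d = 2μt, so t = d/(2μ) = 0.643203 / (2 × 0.0242) = 13.29 Myr.

13.29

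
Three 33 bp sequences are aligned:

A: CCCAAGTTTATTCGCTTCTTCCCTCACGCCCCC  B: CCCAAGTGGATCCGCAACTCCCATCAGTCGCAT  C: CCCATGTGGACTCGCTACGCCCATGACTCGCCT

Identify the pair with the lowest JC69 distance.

B and C

A–B: 12/33 differ, p = 0.364, d = 0.497.
A–C: 12/33 differ, p = 0.364, d = 0.497.
B–C: 8/33 differ, p = 0.242, d = 0.293.
The smallest distance is between B and C.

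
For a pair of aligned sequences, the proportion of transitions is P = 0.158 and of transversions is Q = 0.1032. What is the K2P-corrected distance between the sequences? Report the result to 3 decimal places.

0.329

Under the Kimura two-parameter model, d = −½ ln(1 − 2P − Q) − ¼ ln(1 − 2Q).
1 − 2P − Q = 0.5808, giving −½ ln(0.5808) = 0.271674.
1 − 2Q = 0.7936, giving −¼ ln(0.7936) = 0.057794.
d = 0.271674 + 0.057794 = 0.329468.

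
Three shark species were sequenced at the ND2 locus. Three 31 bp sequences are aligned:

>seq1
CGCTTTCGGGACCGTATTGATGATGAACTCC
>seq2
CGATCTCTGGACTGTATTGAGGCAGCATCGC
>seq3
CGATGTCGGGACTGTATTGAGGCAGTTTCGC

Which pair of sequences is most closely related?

seq1–seq2: 11/31 differ, p = 0.355, d = 0.481.
seq1–seq3: 11/31 differ, p = 0.355, d = 0.481.
seq2–seq3: 4/31 differ, p = 0.129, d = 0.142.
The smallest distance is between seq2 and seq3.

seq2 and seq3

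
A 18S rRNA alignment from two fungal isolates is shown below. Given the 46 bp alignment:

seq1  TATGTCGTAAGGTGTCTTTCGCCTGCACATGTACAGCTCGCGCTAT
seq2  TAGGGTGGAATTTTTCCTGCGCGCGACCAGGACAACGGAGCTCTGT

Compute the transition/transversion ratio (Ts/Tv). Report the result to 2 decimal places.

Transitions are A↔G and C↔T; transversions are all other mismatches.
Transitions: 4. Transversions: 19.
R = 4/19 = 0.210526… ≈ 0.21 (to 2 d.p.).

0.21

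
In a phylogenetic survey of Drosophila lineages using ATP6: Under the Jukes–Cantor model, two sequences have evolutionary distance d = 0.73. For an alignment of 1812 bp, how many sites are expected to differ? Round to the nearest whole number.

846

Invert JC69: p = (3/4)(1 − e^(−4d/3)) = 0.75 × (1 − e^(-0.973333)) = 0.75 × (1 − 0.377822) = 0.466634.
Expected differing sites = pL ≈ 0.466634 × 1812 = 845.540808 ≈ 846.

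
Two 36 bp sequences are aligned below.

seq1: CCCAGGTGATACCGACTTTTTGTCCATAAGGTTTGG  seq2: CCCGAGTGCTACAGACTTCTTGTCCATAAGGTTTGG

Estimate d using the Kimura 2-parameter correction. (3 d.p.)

0.155

Of 36 sites, 3 differences are transitions and 2 are transversions, so P = 3/36 ≈ 0.083333 and Q = 2/36 ≈ 0.055556.
Under the Kimura two-parameter model, d = −½ ln(1 − 2P − Q) − ¼ ln(1 − 2Q).
1 − 2P − Q = 0.777778, giving −½ ln(0.777778) = 0.125657.
1 − 2Q = 0.888888, giving −¼ ln(0.888888) = 0.029446.
d = 0.125657 + 0.029446 = 0.155103.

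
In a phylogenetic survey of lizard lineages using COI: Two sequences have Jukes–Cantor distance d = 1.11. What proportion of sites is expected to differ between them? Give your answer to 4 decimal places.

p = (3/4)(1 − e^(−4d/3)) = 0.75 × (1 − e^(-1.48)) = 0.75 × (1 − 0.227638) = 0.579272.

0.5793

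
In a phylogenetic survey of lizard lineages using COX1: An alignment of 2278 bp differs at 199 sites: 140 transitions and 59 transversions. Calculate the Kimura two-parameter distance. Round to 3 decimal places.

P = 140/2278 ≈ 0.061457 and Q = 59/2278 ≈ 0.0259.
Under the Kimura two-parameter model, d = −½ ln(1 − 2P − Q) − ¼ ln(1 − 2Q).
1 − 2P − Q = 0.851186, giving −½ ln(0.851186) = 0.080562.
1 − 2Q = 0.9482, giving −¼ ln(0.9482) = 0.013297.
d = 0.080562 + 0.013297 = 0.093859.

0.094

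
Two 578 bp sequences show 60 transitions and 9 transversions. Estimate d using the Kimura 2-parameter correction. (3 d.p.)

P = 60/578 ≈ 0.103806 and Q = 9/578 ≈ 0.015571.
Under the Kimura two-parameter model, d = −½ ln(1 − 2P − Q) − ¼ ln(1 − 2Q).
1 − 2P − Q = 0.776817, giving −½ ln(0.776817) = 0.126275.
1 − 2Q = 0.968858, giving −¼ ln(0.968858) = 0.007909.
d = 0.126275 + 0.007909 = 0.134184.

0.134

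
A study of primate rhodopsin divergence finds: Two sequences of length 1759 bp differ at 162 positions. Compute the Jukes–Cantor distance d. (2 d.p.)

0.10

p = 162/1759 ≈ 0.092098.
d = −(3/4) ln(1 − 4p/3) = −0.75 ln(1 − 0.122797) = −0.75 ln(0.877203)
  = −0.75 × (-0.131017) = 0.098263 substitutions/site.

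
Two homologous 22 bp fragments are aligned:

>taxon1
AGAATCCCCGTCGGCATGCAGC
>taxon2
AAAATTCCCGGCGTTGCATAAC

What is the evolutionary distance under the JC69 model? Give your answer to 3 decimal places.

The sequences differ at 10 of 22 sites (2, 6, 11, 14, 15, 16, 17, 18, 19, 21), so p = 10/22 ≈ 0.454545.
d = −(3/4) ln(1 − 4p/3) = −0.75 ln(1 − 0.60606) = −0.75 ln(0.39394)
  = −0.75 × (-0.931557) = 0.698668 substitutions/site.

0.699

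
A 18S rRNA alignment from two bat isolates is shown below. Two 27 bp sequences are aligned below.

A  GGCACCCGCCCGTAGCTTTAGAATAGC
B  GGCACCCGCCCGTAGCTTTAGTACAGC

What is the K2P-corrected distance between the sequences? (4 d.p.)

Of 27 sites, 1 differences are transitions and 1 are transversions, so P = 1/27 ≈ 0.037037 and Q = 1/27 ≈ 0.037037.
Under the Kimura two-parameter model, d = −½ ln(1 − 2P − Q) − ¼ ln(1 − 2Q).
1 − 2P − Q = 0.888889, giving −½ ln(0.888889) = 0.058891.
1 − 2Q = 0.925926, giving −¼ ln(0.925926) = 0.019240.
d = 0.058891 + 0.019240 = 0.078131.

0.0781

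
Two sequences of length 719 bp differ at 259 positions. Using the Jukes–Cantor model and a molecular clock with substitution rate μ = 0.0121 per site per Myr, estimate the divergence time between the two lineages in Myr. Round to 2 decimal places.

p = 259/719 ≈ 0.360223.
d = −(3/4) ln(1 − 4p/3) = −0.75 ln(1 − 0.480297) = −0.75 ln(0.519703)
  = −0.75 × (-0.654498) = 0.490874 substitutions/site.
Under a molecular clock d = 2μt, so t = d/(2μ) = 0.490874 / (2 × 0.0121) = 20.28 Myr.

20.28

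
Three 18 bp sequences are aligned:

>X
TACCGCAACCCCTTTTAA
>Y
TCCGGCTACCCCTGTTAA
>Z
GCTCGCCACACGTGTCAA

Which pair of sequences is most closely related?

X–Y: 4/18 differ, p = 0.222, d = 0.264.
X–Z: 8/18 differ, p = 0.444, d = 0.673.
Y–Z: 7/18 differ, p = 0.389, d = 0.548.
The smallest distance is between X and Y.

X and Y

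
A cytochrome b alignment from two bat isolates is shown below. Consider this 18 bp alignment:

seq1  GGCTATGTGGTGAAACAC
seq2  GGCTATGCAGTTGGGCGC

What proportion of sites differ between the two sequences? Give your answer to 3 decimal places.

The sequences differ at 7 of 18 positions (sites 8, 9, 12, 13, 14, 15, 17).
p = 7/18 = 0.388888… ≈ 0.389 (to 3 d.p.).

0.389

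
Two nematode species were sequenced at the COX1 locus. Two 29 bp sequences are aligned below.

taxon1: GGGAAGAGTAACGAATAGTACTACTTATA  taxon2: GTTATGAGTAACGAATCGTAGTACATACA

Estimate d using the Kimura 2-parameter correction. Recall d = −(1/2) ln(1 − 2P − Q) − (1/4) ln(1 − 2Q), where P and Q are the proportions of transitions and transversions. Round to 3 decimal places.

0.295

Of 29 sites, 1 differences are transitions and 6 are transversions, so P = 1/29 ≈ 0.034483 and Q = 6/29 ≈ 0.206897.
Under the Kimura two-parameter model, d = −½ ln(1 − 2P − Q) − ¼ ln(1 − 2Q).
1 − 2P − Q = 0.724137, giving −½ ln(0.724137) = 0.161387.
1 − 2Q = 0.586206, giving −¼ ln(0.586206) = 0.133521.
d = 0.161387 + 0.133521 = 0.294908.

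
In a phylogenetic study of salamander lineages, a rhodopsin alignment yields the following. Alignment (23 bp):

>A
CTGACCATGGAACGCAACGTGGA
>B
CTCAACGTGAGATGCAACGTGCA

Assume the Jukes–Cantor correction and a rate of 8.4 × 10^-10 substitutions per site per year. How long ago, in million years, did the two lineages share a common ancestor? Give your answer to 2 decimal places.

232.38

The sequences differ at 7 of 23 sites (3, 5, 7, 10, 11, 13, 22), so p = 7/23 ≈ 0.304348.
d = −(3/4) ln(1 − 4p/3) = −0.75 ln(1 − 0.405797) = −0.75 ln(0.594203)
  = −0.75 × (-0.520534) = 0.390401 substitutions/site.
Under a molecular clock d = 2μt, so t = d/(2μ) = 0.390401 / (2 × 8.4 × 10^-10) = 232.38 million years.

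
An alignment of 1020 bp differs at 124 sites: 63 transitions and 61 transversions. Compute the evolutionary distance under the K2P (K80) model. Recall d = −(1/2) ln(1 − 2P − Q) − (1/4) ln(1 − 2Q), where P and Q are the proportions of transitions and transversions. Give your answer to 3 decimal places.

P = 63/1020 ≈ 0.061765 and Q = 61/1020 ≈ 0.059804.
Under the Kimura two-parameter model, d = −½ ln(1 − 2P − Q) − ¼ ln(1 − 2Q).
1 − 2P − Q = 0.816666, giving −½ ln(0.816666) = 0.101263.
1 − 2Q = 0.880392, giving −¼ ln(0.880392) = 0.031847.
d = 0.101263 + 0.031847 = 0.133110.

0.133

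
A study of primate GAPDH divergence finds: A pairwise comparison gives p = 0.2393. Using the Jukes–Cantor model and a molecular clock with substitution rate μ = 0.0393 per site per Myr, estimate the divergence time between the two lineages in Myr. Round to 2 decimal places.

d = −(3/4) ln(1 − 4p/3) = −0.75 ln(1 − 0.319067) = −0.75 ln(0.680933)
  = −0.75 × (-0.384291) = 0.288218 substitutions/site.
Under a molecular clock d = 2μt, so t = d/(2μ) = 0.288218 / (2 × 0.0393) = 3.67 Myr.

3.67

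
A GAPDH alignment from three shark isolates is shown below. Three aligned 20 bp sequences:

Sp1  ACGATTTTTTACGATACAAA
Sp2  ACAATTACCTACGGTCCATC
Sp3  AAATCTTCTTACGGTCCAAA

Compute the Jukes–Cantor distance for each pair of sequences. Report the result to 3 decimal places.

d(Sp1,Sp2) = 0.572, d(Sp1,Sp3) = 0.471, d(Sp2,Sp3) = 0.471

Sp1–Sp2: 8/20 sites differ → p = 0.4, d = −0.75 ln(1 − 0.533333) = 0.571605 ≈ 0.572.
Sp1–Sp3: 7/20 sites differ → p = 0.35, d = −0.75 ln(1 − 0.466667) = 0.471457 ≈ 0.471.
Sp2–Sp3: 7/20 sites differ → p = 0.35, d = −0.75 ln(1 − 0.466667) = 0.471457 ≈ 0.471.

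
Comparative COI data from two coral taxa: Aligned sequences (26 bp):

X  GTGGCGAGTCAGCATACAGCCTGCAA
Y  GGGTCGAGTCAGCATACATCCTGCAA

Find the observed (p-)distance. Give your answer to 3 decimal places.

0.115

The sequences differ at 3 of 26 positions (sites 2, 4, 19).
p = 3/26 = 0.115384… ≈ 0.115 (to 3 d.p.).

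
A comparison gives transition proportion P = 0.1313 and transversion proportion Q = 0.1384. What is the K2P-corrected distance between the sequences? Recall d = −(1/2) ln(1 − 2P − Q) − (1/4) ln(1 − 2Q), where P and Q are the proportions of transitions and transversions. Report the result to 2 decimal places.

Under the Kimura two-parameter model, d = −½ ln(1 − 2P − Q) − ¼ ln(1 − 2Q).
1 − 2P − Q = 0.599, giving −½ ln(0.599) = 0.256247.
1 − 2Q = 0.7232, giving −¼ ln(0.7232) = 0.081017.
d = 0.256247 + 0.081017 = 0.337264.

0.34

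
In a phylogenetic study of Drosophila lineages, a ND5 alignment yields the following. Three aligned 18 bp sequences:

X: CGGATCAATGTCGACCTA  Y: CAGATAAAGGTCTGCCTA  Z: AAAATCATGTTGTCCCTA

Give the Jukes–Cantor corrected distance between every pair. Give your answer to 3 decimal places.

d(X,Y) = 0.347, d(X,Z) = 0.824, d(Y,Z) = 0.548

X–Y: 5/18 sites differ → p ≈ 0.277778, d = −0.75 ln(1 − 0.370371) = 0.346968 ≈ 0.347.
X–Z: 9/18 sites differ → p = 0.5, d = −0.75 ln(1 − 0.666667) = 0.823960 ≈ 0.824.
Y–Z: 7/18 sites differ → p ≈ 0.388889, d = −0.75 ln(1 − 0.518519) = 0.548166 ≈ 0.548.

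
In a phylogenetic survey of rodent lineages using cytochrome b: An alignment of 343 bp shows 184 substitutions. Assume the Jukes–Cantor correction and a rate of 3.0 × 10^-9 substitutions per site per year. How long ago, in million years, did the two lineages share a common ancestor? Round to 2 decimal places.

p = 184/343 ≈ 0.536443.
d = −(3/4) ln(1 − 4p/3) = −0.75 ln(1 − 0.715257) = −0.75 ln(0.284743)
  = −0.75 × (-1.256168) = 0.942126 substitutions/site.
Under a molecular clock d = 2μt, so t = d/(2μ) = 0.942126 / (2 × 3.0 × 10^-9) = 157.02 million years.

157.02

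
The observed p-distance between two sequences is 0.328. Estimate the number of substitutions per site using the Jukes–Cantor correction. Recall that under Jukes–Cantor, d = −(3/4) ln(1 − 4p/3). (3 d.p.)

d = −(3/4) ln(1 − 4p/3) = −0.75 ln(1 − 0.437333) = −0.75 ln(0.562667)
  = −0.75 × (-0.575067) = 0.431300 substitutions/site.

0.431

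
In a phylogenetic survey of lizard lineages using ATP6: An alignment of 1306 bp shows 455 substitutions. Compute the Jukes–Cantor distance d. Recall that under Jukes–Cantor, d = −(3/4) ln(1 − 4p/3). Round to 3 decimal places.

0.468

p = 455/1306 ≈ 0.348392.
d = −(3/4) ln(1 − 4p/3) = −0.75 ln(1 − 0.464523) = −0.75 ln(0.535477)
  = −0.75 × (-0.624597) = 0.468448 substitutions/site.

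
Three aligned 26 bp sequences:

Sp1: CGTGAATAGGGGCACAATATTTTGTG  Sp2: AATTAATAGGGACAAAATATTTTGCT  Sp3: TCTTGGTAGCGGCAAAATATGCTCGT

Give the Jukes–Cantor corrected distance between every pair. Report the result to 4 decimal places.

d(Sp1,Sp2) = 0.3335, d(Sp1,Sp3) = 0.7166, d(Sp2,Sp3) = 0.5393

Sp1–Sp2: 7/26 sites differ → p ≈ 0.269231, d = −0.75 ln(1 − 0.358975) = 0.333515 ≈ 0.3335.
Sp1–Sp3: 12/26 sites differ → p ≈ 0.461538, d = −0.75 ln(1 − 0.615384) = 0.716632 ≈ 0.7166.
Sp2–Sp3: 10/26 sites differ → p ≈ 0.384615, d = −0.75 ln(1 − 0.51282) = 0.539341 ≈ 0.5393.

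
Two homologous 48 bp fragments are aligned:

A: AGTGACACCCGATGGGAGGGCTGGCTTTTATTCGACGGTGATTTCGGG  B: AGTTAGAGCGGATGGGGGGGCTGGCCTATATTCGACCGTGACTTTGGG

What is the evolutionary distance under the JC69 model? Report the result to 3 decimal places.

0.244

The sequences differ at 10 of 48 sites (4, 6, 8, 10, 17, 26, 28, 37, 42, 45), so p = 10/48 ≈ 0.208333.
d = −(3/4) ln(1 − 4p/3) = −0.75 ln(1 − 0.277777) = −0.75 ln(0.722223)
  = −0.75 × (-0.325421) = 0.244066 substitutions/site.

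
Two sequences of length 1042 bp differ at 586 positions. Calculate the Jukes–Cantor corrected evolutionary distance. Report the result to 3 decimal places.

p = 586/1042 ≈ 0.56238.
d = −(3/4) ln(1 − 4p/3) = −0.75 ln(1 − 0.74984) = −0.75 ln(0.25016)
  = −0.75 × (-1.385655) = 1.039241 substitutions/site.

1.039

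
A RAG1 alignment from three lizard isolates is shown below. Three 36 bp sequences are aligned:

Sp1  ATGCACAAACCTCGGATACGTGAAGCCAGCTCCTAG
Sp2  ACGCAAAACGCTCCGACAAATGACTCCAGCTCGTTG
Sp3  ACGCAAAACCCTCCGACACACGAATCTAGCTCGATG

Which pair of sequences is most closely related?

Sp1–Sp2: 12/36 differ, p = 0.333, d = 0.441.
Sp1–Sp3: 12/36 differ, p = 0.333, d = 0.441.
Sp2–Sp3: 6/36 differ, p = 0.167, d = 0.188.
The smallest distance is between Sp2 and Sp3.

Sp2 and Sp3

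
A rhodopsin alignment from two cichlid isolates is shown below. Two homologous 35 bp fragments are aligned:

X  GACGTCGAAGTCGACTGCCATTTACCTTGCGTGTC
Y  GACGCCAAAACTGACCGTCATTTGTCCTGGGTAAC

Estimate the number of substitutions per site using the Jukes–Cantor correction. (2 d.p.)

0.51

The sequences differ at 13 of 35 sites, so p = 13/35 ≈ 0.371429.
d = −(3/4) ln(1 − 4p/3) = −0.75 ln(1 − 0.495239) = −0.75 ln(0.504761)
  = −0.75 × (-0.683670) = 0.512753 substitutions/site.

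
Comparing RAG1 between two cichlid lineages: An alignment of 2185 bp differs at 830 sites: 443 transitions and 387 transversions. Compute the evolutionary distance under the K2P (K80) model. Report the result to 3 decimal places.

P = 443/2185 ≈ 0.202746 and Q = 387/2185 ≈ 0.177117.
Under the Kimura two-parameter model, d = −½ ln(1 − 2P − Q) − ¼ ln(1 − 2Q).
1 − 2P − Q = 0.417391, giving −½ ln(0.417391) = 0.436866.
1 − 2Q = 0.645766, giving −¼ ln(0.645766) = 0.109330.
d = 0.436866 + 0.109330 = 0.546196.

0.546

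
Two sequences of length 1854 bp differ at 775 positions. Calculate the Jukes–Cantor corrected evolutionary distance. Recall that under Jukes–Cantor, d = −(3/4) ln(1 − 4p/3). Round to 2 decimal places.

p = 775/1854 ≈ 0.418015.
d = −(3/4) ln(1 − 4p/3) = −0.75 ln(1 − 0.557353) = −0.75 ln(0.442647)
  = −0.75 × (-0.814983) = 0.611237 substitutions/site.

0.61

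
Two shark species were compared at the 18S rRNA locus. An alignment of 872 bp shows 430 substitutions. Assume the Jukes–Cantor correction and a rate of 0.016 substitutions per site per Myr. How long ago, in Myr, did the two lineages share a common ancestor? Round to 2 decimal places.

p = 430/872 ≈ 0.493119.
d = −(3/4) ln(1 − 4p/3) = −0.75 ln(1 − 0.657492) = −0.75 ln(0.342508)
  = −0.75 × (-1.071460) = 0.803595 substitutions/site.
Under a molecular clock d = 2μt, so t = d/(2μ) = 0.803595 / (2 × 0.016) = 25.11 Myr.

25.11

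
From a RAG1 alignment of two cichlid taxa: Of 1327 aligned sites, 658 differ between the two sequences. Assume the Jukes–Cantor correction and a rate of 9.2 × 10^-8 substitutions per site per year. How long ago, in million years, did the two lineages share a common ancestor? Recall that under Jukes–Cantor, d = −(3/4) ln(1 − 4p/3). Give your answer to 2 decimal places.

4.41

p = 658/1327 ≈ 0.495855.
d = −(3/4) ln(1 − 4p/3) = −0.75 ln(1 − 0.66114) = −0.75 ln(0.33886)
  = −0.75 × (-1.082168) = 0.811626 substitutions/site.
Under a molecular clock d = 2μt, so t = d/(2μ) = 0.811626 / (2 × 9.2 × 10^-8) = 4.41 million years.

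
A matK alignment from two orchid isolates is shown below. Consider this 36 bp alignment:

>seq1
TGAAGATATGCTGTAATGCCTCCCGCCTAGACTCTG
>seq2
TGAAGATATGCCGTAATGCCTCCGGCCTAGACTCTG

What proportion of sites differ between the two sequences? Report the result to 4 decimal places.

0.0556

The sequences differ at 2 of 36 positions (sites 12, 24).
p = 2/36 = 0.055555… ≈ 0.0556 (to 4 d.p.).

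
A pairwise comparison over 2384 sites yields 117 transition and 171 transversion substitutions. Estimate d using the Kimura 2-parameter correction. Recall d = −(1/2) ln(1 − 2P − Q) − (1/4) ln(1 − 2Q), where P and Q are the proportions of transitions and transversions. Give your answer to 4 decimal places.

0.1318

P = 117/2384 ≈ 0.049077 and Q = 171/2384 ≈ 0.071728.
Under the Kimura two-parameter model, d = −½ ln(1 − 2P − Q) − ¼ ln(1 − 2Q).
1 − 2P − Q = 0.830118, giving −½ ln(0.830118) = 0.093094.
1 − 2Q = 0.856544, giving −¼ ln(0.856544) = 0.038712.
d = 0.093094 + 0.038712 = 0.131806.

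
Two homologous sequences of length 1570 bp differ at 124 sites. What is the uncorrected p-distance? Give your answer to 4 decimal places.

0.0790

p = 124/1570 = 0.078980… ≈ 0.0790 (to 4 d.p.).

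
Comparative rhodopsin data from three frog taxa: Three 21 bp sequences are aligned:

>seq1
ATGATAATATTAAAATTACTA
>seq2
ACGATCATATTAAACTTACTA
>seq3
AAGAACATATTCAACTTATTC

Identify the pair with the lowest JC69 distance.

seq1 and seq2

seq1–seq2: 3/21 differ, p = 0.143, d = 0.158.
seq1–seq3: 7/21 differ, p = 0.333, d = 0.441.
seq2–seq3: 5/21 differ, p = 0.238, d = 0.286.
The smallest distance is between seq1 and seq2.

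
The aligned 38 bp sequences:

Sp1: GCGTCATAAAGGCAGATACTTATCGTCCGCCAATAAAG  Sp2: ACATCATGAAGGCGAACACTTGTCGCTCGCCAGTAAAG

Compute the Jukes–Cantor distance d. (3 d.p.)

0.324

The sequences differ at 10 of 38 sites (1, 3, 8, 14, 15, 17, 22, 26, 27, 33), so p = 10/38 ≈ 0.263158.
d = −(3/4) ln(1 − 4p/3) = −0.75 ln(1 − 0.350877) = −0.75 ln(0.649123)
  = −0.75 × (-0.432133) = 0.324100 substitutions/site.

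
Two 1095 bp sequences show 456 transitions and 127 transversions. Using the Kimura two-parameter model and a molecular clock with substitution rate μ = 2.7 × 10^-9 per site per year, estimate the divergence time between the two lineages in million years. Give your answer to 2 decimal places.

287.51

P = 456/1095 ≈ 0.416438 and Q = 127/1095 ≈ 0.115982.
Under the Kimura two-parameter model, d = −½ ln(1 − 2P − Q) − ¼ ln(1 − 2Q).
1 − 2P − Q = 0.051142, giving −½ ln(0.051142) = 1.486575.
1 − 2Q = 0.768036, giving −¼ ln(0.768036) = 0.065980.
d = 1.486575 + 0.065980 = 1.552555.
Under a molecular clock d = 2μt, so t = d/(2μ) = 1.552555 / (2 × 2.7 × 10^-9) = 287.51 million years.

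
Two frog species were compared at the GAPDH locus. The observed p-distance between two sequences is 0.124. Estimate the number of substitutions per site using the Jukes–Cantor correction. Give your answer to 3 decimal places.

d = −(3/4) ln(1 − 4p/3) = −0.75 ln(1 − 0.165333) = −0.75 ln(0.834667)
  = −0.75 × (-0.180722) = 0.135542 substitutions/site.

0.136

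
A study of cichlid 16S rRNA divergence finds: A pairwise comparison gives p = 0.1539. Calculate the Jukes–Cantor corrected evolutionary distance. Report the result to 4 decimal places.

d = −(3/4) ln(1 − 4p/3) = −0.75 ln(1 − 0.2052) = −0.75 ln(0.7948)
  = −0.75 × (-0.229665) = 0.172249 substitutions/site.

0.1722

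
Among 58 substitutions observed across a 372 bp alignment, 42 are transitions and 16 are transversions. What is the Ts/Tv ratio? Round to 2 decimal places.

R = 42/16 = 2.625 ≈ 2.63 (to 2 d.p.).

2.63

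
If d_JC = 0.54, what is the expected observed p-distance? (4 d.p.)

0.3849

p = (3/4)(1 − e^(−4d/3)) = 0.75 × (1 − e^(-0.72)) = 0.75 × (1 − 0.486752) = 0.384936.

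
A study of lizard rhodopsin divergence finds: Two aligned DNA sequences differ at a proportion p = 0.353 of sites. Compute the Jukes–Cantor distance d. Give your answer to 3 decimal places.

d = −(3/4) ln(1 − 4p/3) = −0.75 ln(1 − 0.470667) = −0.75 ln(0.529333)
  = −0.75 × (-0.636138) = 0.477104 substitutions/site.

0.477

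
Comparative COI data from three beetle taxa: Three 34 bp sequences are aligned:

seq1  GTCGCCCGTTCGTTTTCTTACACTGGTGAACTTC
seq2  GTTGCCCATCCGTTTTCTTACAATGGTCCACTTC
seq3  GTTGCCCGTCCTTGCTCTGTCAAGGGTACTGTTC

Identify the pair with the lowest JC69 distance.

seq1–seq2: 6/34 differ, p = 0.176, d = 0.201.
seq1–seq3: 13/34 differ, p = 0.382, d = 0.535.
seq2–seq3: 10/34 differ, p = 0.294, d = 0.373.
The smallest distance is between seq1 and seq2.

seq1 and seq2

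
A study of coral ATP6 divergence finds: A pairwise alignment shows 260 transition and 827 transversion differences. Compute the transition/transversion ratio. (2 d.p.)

0.31

R = 260/827 = 0.314389… ≈ 0.31 (to 2 d.p.).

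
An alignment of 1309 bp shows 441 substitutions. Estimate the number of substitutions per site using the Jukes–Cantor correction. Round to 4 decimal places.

0.4473

p = 441/1309 ≈ 0.336898.
d = −(3/4) ln(1 − 4p/3) = −0.75 ln(1 − 0.449197) = −0.75 ln(0.550803)
  = −0.75 × (-0.596378) = 0.447284 substitutions/site.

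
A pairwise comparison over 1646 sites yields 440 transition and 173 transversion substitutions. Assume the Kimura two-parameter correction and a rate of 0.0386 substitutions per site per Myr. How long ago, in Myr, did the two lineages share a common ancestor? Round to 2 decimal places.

P = 440/1646 ≈ 0.267315 and Q = 173/1646 ≈ 0.105103.
Under the Kimura two-parameter model, d = −½ ln(1 − 2P − Q) − ¼ ln(1 − 2Q).
1 − 2P − Q = 0.360267, giving −½ ln(0.360267) = 0.510455.
1 − 2Q = 0.789794, giving −¼ ln(0.789794) = 0.058996.
d = 0.510455 + 0.058996 = 0.569451.
Under a molecular clock d = 2μt, so t = d/(2μ) = 0.569451 / (2 × 0.0386) = 7.38 Myr.

7.38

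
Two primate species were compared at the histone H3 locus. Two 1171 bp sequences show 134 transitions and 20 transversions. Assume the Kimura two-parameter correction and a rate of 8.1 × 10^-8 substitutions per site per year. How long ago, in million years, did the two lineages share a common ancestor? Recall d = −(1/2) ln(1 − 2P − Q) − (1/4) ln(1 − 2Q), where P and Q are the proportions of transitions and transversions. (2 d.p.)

P = 134/1171 ≈ 0.114432 and Q = 20/1171 ≈ 0.017079.
Under the Kimura two-parameter model, d = −½ ln(1 − 2P − Q) − ¼ ln(1 − 2Q).
1 − 2P − Q = 0.754057, giving −½ ln(0.754057) = 0.141144.
1 − 2Q = 0.965842, giving −¼ ln(0.965842) = 0.008689.
d = 0.141144 + 0.008689 = 0.149833.
Under a molecular clock d = 2μt, so t = d/(2μ) = 0.149833 / (2 × 8.1 × 10^-8) = 0.92 million years.

0.92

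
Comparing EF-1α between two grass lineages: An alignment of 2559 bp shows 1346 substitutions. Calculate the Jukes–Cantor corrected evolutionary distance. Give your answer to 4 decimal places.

p = 1346/2559 ≈ 0.525987.
d = −(3/4) ln(1 − 4p/3) = −0.75 ln(1 − 0.701316) = −0.75 ln(0.298684)
  = −0.75 × (-1.208369) = 0.906277 substitutions/site.

0.9063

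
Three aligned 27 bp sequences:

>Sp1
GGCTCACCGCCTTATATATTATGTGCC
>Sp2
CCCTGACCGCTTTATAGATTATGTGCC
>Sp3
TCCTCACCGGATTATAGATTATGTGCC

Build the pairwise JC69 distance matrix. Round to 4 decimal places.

d(Sp1,Sp2) = 0.2127, d(Sp1,Sp3) = 0.2127, d(Sp2,Sp3) = 0.1650

Sp1–Sp2: 5/27 sites differ → p ≈ 0.185185, d = −0.75 ln(1 − 0.246913) = 0.212681 ≈ 0.2127.
Sp1–Sp3: 5/27 sites differ → p ≈ 0.185185, d = −0.75 ln(1 − 0.246913) = 0.212681 ≈ 0.2127.
Sp2–Sp3: 4/27 sites differ → p ≈ 0.148148, d = −0.75 ln(1 − 0.197531) = 0.165047 ≈ 0.1650.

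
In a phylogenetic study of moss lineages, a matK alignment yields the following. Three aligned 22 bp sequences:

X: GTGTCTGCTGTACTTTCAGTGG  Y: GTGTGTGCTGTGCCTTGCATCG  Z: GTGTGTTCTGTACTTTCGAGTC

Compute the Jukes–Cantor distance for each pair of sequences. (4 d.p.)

d(X,Y) = 0.4141, d(X,Z) = 0.4141, d(Y,Z) = 0.4975

X–Y: 7/22 sites differ → p ≈ 0.318182, d = −0.75 ln(1 − 0.424243) = 0.414052 ≈ 0.4141.
X–Z: 7/22 sites differ → p ≈ 0.318182, d = −0.75 ln(1 − 0.424243) = 0.414052 ≈ 0.4141.
Y–Z: 8/22 sites differ → p ≈ 0.363636, d = −0.75 ln(1 − 0.484848) = 0.497470 ≈ 0.4975.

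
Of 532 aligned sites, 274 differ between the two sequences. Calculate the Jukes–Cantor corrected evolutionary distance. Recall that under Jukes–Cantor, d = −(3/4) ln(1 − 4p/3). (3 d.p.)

p = 274/532 ≈ 0.515038.
d = −(3/4) ln(1 − 4p/3) = −0.75 ln(1 − 0.686717) = −0.75 ln(0.313283)
  = −0.75 × (-1.160648) = 0.870486 substitutions/site.

0.870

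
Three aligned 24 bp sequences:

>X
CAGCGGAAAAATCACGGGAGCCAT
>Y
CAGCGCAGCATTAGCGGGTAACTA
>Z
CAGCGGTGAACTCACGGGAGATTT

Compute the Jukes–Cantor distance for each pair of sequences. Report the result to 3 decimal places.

X–Y: 11/24 sites differ → p ≈ 0.458333, d = −0.75 ln(1 − 0.611111) = 0.708346 ≈ 0.708.
X–Z: 6/24 sites differ → p = 0.25, d = −0.75 ln(1 − 0.333333) = 0.304098 ≈ 0.304.
Y–Z: 10/24 sites differ → p ≈ 0.416667, d = −0.75 ln(1 − 0.555556) = 0.608198 ≈ 0.608.

d(X,Y) = 0.708, d(X,Z) = 0.304, d(Y,Z) = 0.608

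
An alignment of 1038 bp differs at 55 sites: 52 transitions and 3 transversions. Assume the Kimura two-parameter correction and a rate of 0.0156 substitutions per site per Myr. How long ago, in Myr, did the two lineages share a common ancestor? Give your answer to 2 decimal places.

1.79

P = 52/1038 ≈ 0.050096 and Q = 3/1038 ≈ 0.00289.
Under the Kimura two-parameter model, d = −½ ln(1 − 2P − Q) − ¼ ln(1 − 2Q).
1 − 2P − Q = 0.896918, giving −½ ln(0.896918) = 0.054395.
1 − 2Q = 0.99422, giving −¼ ln(0.99422) = 0.001449.
d = 0.054395 + 0.001449 = 0.055844.
Under a molecular clock d = 2μt, so t = d/(2μ) = 0.055844 / (2 × 0.0156) = 1.79 Myr.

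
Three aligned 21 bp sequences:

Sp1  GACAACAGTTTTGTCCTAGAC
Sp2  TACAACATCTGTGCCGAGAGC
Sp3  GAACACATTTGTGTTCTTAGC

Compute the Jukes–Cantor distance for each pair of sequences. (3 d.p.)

Sp1–Sp2: 10/21 sites differ → p ≈ 0.47619, d = −0.75 ln(1 − 0.63492) = 0.755729 ≈ 0.756.
Sp1–Sp3: 8/21 sites differ → p ≈ 0.380952, d = −0.75 ln(1 − 0.507936) = 0.531860 ≈ 0.532.
Sp2–Sp3: 9/21 sites differ → p ≈ 0.428571, d = −0.75 ln(1 − 0.571428) = 0.635472 ≈ 0.635.

d(Sp1,Sp2) = 0.756, d(Sp1,Sp3) = 0.532, d(Sp2,Sp3) = 0.635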